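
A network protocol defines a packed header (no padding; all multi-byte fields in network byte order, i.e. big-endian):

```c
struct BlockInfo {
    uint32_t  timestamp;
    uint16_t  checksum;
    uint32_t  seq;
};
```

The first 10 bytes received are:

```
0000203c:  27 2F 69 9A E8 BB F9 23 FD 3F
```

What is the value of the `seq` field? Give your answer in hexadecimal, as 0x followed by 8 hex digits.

`seq` follows `timestamp` (4 B), `checksum` (2 B), so it starts at offset 4 + 2 = 6 and occupies 4 bytes.
Bytes at offsets 6..9: F9 23 FD 3F.
In big-endian order the high byte comes first in memory.
The bytes are already most-significant first: 0xF923FD3F.

0xF923FD3F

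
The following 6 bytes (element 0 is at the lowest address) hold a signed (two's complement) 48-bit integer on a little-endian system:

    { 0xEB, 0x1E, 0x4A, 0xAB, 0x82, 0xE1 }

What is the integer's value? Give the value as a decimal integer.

-33523640951061

In little-endian order the low byte comes first in memory.
Reassemble most-significant byte first: E1 82 AB 4A 1E EB → 0xE182AB4A1EEB.
Top bit is set, so as a signed 48-bit value this is 0xE182AB4A1EEB − 2^48 = -33523640951061.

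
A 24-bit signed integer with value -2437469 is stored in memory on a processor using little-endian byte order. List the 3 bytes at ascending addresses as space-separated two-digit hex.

A3 CE DA

Two's complement of -2437469 in 24 bits: 2437469 = 0x25315D; invert → 0xDACEA2; add 1 → 0xDACEA3.
Split into bytes (most-significant first): DA CE A3.
Little-endian stores the least-significant byte at the lowest address.
So at ascending addresses the bytes are A3 CE DA.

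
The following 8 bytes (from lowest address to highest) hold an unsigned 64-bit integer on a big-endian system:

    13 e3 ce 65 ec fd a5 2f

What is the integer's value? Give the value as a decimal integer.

In big-endian order the high byte comes first in memory.
The bytes are already most-significant first: 0x13E3CE65ECFDA52F.
0x13E3CE65ECFDA52F = 1433216043597014319.

1433216043597014319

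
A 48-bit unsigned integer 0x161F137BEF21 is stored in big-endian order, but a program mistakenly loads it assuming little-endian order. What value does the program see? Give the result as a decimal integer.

Stored big-endian, the bytes at ascending addresses are 16 1F 13 7B EF 21.
Read back as little-endian, the first byte is least significant, giving 0x21EF7B131F16.
0x21EF7B131F16 = 37312445751062.

37312445751062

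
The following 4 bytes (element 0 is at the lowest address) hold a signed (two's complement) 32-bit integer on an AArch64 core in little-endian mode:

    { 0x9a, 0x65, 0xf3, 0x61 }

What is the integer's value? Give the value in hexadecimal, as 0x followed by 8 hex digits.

0x61F3659A

Little-endian: lowest address holds the least-significant byte.
Reassemble most-significant byte first: 61 F3 65 9A → 0x61F3659A.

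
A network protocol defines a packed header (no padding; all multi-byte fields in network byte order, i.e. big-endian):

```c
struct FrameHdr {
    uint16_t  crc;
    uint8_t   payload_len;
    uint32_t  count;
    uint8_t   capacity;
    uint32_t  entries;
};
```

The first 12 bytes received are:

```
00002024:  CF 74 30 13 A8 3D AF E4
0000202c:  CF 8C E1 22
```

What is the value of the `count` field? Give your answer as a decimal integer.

`count` follows `crc` (2 B), `payload_len` (1 B), so it starts at offset 2 + 1 = 3 and occupies 4 bytes.
Bytes at offsets 3..6: 13 A8 3D AF.
Big-endian stores the most-significant byte at the lowest address.
The bytes are already most-significant first: 0x13A83DAF.
0x13A83DAF = 329792943.

329792943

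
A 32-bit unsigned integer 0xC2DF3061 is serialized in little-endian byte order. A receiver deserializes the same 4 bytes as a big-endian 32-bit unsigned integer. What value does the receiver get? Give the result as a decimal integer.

1630592962

Stored little-endian, the bytes at ascending addresses are 61 30 DF C2.
Read back as big-endian, the last byte is least significant, giving 0x6130DFC2.
0x6130DFC2 = 1630592962.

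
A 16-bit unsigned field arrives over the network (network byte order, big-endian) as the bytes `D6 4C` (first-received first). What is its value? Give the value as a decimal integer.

54860

Big-endian: lowest address holds the most-significant byte.
The bytes are already most-significant first: 0xD64C.
0xD64C = 54860.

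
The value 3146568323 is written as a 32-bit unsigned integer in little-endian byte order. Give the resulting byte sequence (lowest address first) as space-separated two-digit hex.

3146568323 in hexadecimal, padded to 32 bits, is 0xBB8CD283.
Split into bytes (most-significant first): BB 8C D2 83.
In little-endian order the low byte comes first in memory.
So at ascending addresses the bytes are 83 D2 8C BB.

83 D2 8C BB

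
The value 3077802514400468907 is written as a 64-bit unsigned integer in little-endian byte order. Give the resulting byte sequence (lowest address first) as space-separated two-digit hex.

3077802514400468907 in hexadecimal, padded to 64 bits, is 0x2AB68D1477A4DFAB.
Split into bytes (most-significant first): 2A B6 8D 14 77 A4 DF AB.
Little-endian stores the least-significant byte at the lowest address.
So at ascending addresses the bytes are AB DF A4 77 14 8D B6 2A.

AB DF A4 77 14 8D B6 2A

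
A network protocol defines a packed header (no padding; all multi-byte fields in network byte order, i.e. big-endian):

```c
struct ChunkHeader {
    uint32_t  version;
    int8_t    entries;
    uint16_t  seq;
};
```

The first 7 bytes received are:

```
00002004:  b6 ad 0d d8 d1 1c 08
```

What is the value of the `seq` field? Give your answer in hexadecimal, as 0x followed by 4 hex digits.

0x1C08

`seq` follows `version` (4 B), `entries` (1 B), so it starts at offset 4 + 1 = 5 and occupies 2 bytes.
Bytes at offsets 5..6: 1C 08.
Big-endian stores the most-significant byte at the lowest address.
The bytes are already most-significant first: 0x1C08.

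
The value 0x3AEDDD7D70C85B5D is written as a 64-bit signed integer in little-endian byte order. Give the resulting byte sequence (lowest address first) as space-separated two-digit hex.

Split into bytes (most-significant first): 3A ED DD 7D 70 C8 5B 5D.
Little-endian: lowest address holds the least-significant byte.
So at ascending addresses the bytes are 5D 5B C8 70 7D DD ED 3A.

5D 5B C8 70 7D DD ED 3A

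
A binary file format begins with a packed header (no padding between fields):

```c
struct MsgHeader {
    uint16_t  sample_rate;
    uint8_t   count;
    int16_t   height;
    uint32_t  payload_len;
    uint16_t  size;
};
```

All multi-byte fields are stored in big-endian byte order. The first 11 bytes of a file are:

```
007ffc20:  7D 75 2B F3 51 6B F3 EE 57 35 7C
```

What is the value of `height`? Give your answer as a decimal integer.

-3247

`height` follows `sample_rate` (2 B), `count` (1 B), so it starts at offset 2 + 1 = 3 and occupies 2 bytes.
Bytes at offsets 3..4: F3 51.
Big-endian stores the most-significant byte at the lowest address.
The bytes are already most-significant first: 0xF351.
Top bit is set, so as a signed 16-bit value this is 0xF351 − 2^16 = -3247.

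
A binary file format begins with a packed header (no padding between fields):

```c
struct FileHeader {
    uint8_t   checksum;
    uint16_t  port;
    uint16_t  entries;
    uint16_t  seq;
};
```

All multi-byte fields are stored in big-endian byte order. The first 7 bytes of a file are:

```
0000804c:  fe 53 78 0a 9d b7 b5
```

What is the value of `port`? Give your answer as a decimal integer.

`port` follows `checksum` (1 byte), so it starts at byte offset 1 and occupies 2 bytes.
Bytes at offsets 1..2: 53 78.
Big-endian stores the most-significant byte at the lowest address.
The bytes are already most-significant first: 0x5378.
0x5378 = 21368.

21368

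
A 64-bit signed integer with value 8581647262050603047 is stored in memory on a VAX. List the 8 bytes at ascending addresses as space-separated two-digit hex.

8581647262050603047 in hexadecimal, padded to 64 bits, is 0x771822B7A23AD027.
Split into bytes (most-significant first): 77 18 22 B7 A2 3A D0 27.
Little-endian: lowest address holds the least-significant byte.
So at ascending addresses the bytes are 27 D0 3A A2 B7 22 18 77.

27 D0 3A A2 B7 22 18 77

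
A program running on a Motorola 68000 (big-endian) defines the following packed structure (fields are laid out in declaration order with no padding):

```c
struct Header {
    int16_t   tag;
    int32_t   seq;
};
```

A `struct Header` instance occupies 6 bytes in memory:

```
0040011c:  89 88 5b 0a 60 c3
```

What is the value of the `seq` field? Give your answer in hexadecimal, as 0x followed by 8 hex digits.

0x5B0A60C3

`seq` follows `tag` (2 bytes), so it starts at byte offset 2 and occupies 4 bytes.
Bytes at offsets 2..5: 5B 0A 60 C3.
Big-endian: lowest address holds the most-significant byte.
The bytes are already most-significant first: 0x5B0A60C3.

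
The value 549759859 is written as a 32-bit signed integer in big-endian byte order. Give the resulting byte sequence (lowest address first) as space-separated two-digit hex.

549759859 in hexadecimal, padded to 32 bits, is 0x20C4AB73.
Split into bytes (most-significant first): 20 C4 AB 73.
Big-endian stores the most-significant byte at the lowest address.
So the memory order matches the most-significant-first order: 20 C4 AB 73.

20 C4 AB 73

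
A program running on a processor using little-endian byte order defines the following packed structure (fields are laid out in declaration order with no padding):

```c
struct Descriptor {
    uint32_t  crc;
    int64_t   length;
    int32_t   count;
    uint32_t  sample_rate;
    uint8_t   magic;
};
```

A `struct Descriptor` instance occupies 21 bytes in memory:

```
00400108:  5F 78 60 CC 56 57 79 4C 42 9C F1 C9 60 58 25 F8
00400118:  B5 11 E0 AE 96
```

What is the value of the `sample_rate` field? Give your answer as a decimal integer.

`sample_rate` follows `crc` (4 B), `length` (8 B), `count` (4 B), so it starts at offset 4 + 8 + 4 = 16 and occupies 4 bytes.
Bytes at offsets 16..19: B5 11 E0 AE.
Little-endian: lowest address holds the least-significant byte.
Reassemble most-significant byte first: AE E0 11 B5 → 0xAEE011B5.
0xAEE011B5 = 2933920181.

2933920181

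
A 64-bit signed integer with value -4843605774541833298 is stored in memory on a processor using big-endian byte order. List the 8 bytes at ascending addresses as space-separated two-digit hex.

Two's complement of -4843605774541833298 in 64 bits: 4843605774541833298 = 0x4337F1CA1798C452; invert → 0xBCC80E35E8673BAD; add 1 → 0xBCC80E35E8673BAE.
Split into bytes (most-significant first): BC C8 0E 35 E8 67 3B AE.
In big-endian order the high byte comes first in memory.
So the memory order matches the most-significant-first order: BC C8 0E 35 E8 67 3B AE.

BC C8 0E 35 E8 67 3B AE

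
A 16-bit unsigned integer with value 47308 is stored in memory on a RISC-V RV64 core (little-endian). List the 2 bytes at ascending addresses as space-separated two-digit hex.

CC B8

47308 in hexadecimal, padded to 16 bits, is 0xB8CC.
Split into bytes (most-significant first): B8 CC.
Little-endian: lowest address holds the least-significant byte.
So at ascending addresses the bytes are CC B8.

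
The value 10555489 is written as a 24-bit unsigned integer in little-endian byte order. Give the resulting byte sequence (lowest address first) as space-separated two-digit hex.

10555489 in hexadecimal, padded to 24 bits, is 0xA11061.
Split into bytes (most-significant first): A1 10 61.
Little-endian: lowest address holds the least-significant byte.
So at ascending addresses the bytes are 61 10 A1.

61 10 A1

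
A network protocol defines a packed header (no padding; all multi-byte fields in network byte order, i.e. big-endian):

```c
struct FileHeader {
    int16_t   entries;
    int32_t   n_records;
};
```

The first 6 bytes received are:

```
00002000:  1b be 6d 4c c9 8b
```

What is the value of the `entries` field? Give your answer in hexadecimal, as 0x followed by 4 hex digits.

0x1BBE

`entries` is the first field, at byte offset 0, occupying 2 bytes.
Bytes at offsets 0..1: 1B BE.
Big-endian: lowest address holds the most-significant byte.
The bytes are already most-significant first: 0x1BBE.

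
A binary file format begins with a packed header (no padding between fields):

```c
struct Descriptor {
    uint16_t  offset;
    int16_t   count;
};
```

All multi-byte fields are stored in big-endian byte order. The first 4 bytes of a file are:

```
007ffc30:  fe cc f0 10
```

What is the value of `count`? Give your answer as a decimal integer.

-4080

`count` follows `offset` (2 bytes), so it starts at byte offset 2 and occupies 2 bytes.
Bytes at offsets 2..3: F0 10.
Big-endian: lowest address holds the most-significant byte.
The bytes are already most-significant first: 0xF010.
Top bit is set, so as a signed 16-bit value this is 0xF010 − 2^16 = -4080.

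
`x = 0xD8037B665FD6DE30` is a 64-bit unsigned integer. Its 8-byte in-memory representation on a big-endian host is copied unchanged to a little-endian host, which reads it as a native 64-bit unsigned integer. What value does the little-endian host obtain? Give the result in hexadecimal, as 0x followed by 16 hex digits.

Stored big-endian, the bytes at ascending addresses are D8 03 7B 66 5F D6 DE 30.
Read back as little-endian, the first byte is least significant, giving 0x30DED65F667B03D8.

0x30DED65F667B03D8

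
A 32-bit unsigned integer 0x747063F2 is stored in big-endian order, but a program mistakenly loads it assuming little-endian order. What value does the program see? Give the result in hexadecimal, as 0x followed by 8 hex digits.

Stored big-endian, the bytes at ascending addresses are 74 70 63 F2.
Read back as little-endian, the first byte is least significant, giving 0xF2637074.

0xF2637074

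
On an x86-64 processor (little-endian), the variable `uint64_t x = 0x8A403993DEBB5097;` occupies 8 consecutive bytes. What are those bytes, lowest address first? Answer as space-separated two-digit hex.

Split into bytes (most-significant first): 8A 40 39 93 DE BB 50 97.
Little-endian stores the least-significant byte at the lowest address.
So at ascending addresses the bytes are 97 50 BB DE 93 39 40 8A.

97 50 BB DE 93 39 40 8A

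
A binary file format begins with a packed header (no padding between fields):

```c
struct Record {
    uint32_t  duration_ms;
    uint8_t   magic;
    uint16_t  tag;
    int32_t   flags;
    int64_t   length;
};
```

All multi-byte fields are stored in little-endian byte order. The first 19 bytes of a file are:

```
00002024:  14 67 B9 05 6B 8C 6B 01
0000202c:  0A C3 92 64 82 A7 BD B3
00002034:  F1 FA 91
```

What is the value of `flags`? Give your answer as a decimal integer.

-1832711679

`flags` follows `duration_ms` (4 B), `magic` (1 B), `tag` (2 B), so it starts at offset 4 + 1 + 2 = 7 and occupies 4 bytes.
Bytes at offsets 7..10: 01 0A C3 92.
In little-endian order the low byte comes first in memory.
Reassemble most-significant byte first: 92 C3 0A 01 → 0x92C30A01.
Top bit is set, so as a signed 32-bit value this is 0x92C30A01 − 2^32 = -1832711679.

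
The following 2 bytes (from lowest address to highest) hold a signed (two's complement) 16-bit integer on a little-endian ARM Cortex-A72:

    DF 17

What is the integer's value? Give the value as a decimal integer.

6111

Little-endian: lowest address holds the least-significant byte.
Reassemble most-significant byte first: 17 DF → 0x17DF.
0x17DF = 6111.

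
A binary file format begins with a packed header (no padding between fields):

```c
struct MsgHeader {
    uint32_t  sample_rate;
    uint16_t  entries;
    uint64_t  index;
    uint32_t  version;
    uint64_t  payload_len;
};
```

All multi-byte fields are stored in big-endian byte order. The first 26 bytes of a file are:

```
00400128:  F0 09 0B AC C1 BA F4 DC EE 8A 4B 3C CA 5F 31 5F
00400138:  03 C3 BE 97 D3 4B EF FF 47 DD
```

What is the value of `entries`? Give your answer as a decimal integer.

`entries` follows `sample_rate` (4 bytes), so it starts at byte offset 4 and occupies 2 bytes.
Bytes at offsets 4..5: C1 BA.
Big-endian: lowest address holds the most-significant byte.
The bytes are already most-significant first: 0xC1BA.
0xC1BA = 49594.

49594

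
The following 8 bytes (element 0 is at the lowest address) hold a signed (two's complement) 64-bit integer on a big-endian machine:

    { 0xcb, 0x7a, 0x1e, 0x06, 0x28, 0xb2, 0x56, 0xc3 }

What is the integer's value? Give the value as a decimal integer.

-3784679525050067261

Big-endian: lowest address holds the most-significant byte.
The bytes are already most-significant first: 0xCB7A1E0628B256C3.
Top bit is set, so as a signed 64-bit value this is 0xCB7A1E0628B256C3 − 2^64 = -3784679525050067261.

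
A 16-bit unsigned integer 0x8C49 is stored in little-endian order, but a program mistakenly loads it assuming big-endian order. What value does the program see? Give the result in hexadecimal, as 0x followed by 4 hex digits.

Stored little-endian, the bytes at ascending addresses are 49 8C.
Read back as big-endian, the last byte is least significant, giving 0x498C.

0x498C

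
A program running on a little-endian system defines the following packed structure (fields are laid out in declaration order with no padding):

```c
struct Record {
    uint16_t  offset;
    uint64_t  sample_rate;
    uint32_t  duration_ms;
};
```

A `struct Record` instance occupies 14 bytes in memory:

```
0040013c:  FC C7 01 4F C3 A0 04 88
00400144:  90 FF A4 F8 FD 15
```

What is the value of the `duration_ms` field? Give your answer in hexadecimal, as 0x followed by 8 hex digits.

0x15FDF8A4

`duration_ms` follows `offset` (2 B), `sample_rate` (8 B), so it starts at offset 2 + 8 = 10 and occupies 4 bytes.
Bytes at offsets 10..13: A4 F8 FD 15.
Little-endian stores the least-significant byte at the lowest address.
Reassemble most-significant byte first: 15 FD F8 A4 → 0x15FDF8A4.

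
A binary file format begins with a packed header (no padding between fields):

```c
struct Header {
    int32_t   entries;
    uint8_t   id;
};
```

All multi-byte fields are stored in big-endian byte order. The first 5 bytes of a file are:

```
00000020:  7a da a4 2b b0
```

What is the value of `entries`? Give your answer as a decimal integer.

2061149227

`entries` is the first field, at byte offset 0, occupying 4 bytes.
Bytes at offsets 0..3: 7A DA A4 2B.
Big-endian: lowest address holds the most-significant byte.
The bytes are already most-significant first: 0x7ADAA42B.
0x7ADAA42B = 2061149227.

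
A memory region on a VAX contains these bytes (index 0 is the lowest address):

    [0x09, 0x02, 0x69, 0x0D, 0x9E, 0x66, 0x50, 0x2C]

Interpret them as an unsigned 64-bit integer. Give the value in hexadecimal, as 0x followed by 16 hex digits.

Little-endian stores the least-significant byte at the lowest address.
Reassemble most-significant byte first: 2C 50 66 9E 0D 69 02 09 → 0x2C50669E0D690209.

0x2C50669E0D690209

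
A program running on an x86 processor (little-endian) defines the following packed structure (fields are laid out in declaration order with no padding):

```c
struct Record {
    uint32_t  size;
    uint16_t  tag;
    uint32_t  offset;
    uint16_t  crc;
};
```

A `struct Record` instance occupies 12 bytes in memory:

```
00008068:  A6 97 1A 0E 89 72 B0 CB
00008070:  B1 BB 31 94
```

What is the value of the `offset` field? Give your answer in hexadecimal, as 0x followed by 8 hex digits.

0xBBB1CBB0

`offset` follows `size` (4 B), `tag` (2 B), so it starts at offset 4 + 2 = 6 and occupies 4 bytes.
Bytes at offsets 6..9: B0 CB B1 BB.
In little-endian order the low byte comes first in memory.
Reassemble most-significant byte first: BB B1 CB B0 → 0xBBB1CBB0.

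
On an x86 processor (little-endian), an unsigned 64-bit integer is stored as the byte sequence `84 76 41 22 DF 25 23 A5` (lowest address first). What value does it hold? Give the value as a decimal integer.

Little-endian stores the least-significant byte at the lowest address.
Reassemble most-significant byte first: A5 23 25 DF 22 41 76 84 → 0xA52325DF22417684.
0xA52325DF22417684 = 11899396280725632644.

11899396280725632644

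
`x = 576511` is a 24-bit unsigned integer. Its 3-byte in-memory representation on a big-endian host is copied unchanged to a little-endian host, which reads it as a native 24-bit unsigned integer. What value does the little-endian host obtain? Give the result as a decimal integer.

16763656

576511 in 24-bit hexadecimal is 0x08CBFF.
Stored big-endian, the bytes at ascending addresses are 08 CB FF.
Read back as little-endian, the first byte is least significant, giving 0xFFCB08.
0xFFCB08 = 16763656.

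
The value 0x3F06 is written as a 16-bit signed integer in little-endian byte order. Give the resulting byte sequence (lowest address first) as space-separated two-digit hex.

Split into bytes (most-significant first): 3F 06.
Little-endian stores the least-significant byte at the lowest address.
So at ascending addresses the bytes are 06 3F.

06 3F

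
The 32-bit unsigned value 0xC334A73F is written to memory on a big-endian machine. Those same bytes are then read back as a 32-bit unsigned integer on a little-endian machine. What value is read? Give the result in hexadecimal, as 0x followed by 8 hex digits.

0x3FA734C3

Stored big-endian, the bytes at ascending addresses are C3 34 A7 3F.
Read back as little-endian, the first byte is least significant, giving 0x3FA734C3.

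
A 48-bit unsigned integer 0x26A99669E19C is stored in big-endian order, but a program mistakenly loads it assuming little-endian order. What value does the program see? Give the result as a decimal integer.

172491953056038

Stored big-endian, the bytes at ascending addresses are 26 A9 96 69 E1 9C.
Read back as little-endian, the first byte is least significant, giving 0x9CE16996A926.
0x9CE16996A926 = 172491953056038.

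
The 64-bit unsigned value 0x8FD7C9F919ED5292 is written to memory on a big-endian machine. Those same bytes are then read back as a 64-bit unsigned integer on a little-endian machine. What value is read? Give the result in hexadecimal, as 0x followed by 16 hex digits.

0x9252ED19F9C9D78F

Stored big-endian, the bytes at ascending addresses are 8F D7 C9 F9 19 ED 52 92.
Read back as little-endian, the first byte is least significant, giving 0x9252ED19F9C9D78F.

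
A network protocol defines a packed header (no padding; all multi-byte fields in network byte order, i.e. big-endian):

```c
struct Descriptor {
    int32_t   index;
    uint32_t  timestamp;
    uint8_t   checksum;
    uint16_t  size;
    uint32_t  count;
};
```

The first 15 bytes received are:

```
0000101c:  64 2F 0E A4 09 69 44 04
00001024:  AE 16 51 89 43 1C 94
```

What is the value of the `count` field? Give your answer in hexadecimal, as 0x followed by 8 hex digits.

0x89431C94

`count` follows `index` (4 B), `timestamp` (4 B), `checksum` (1 B), `size` (2 B), so it starts at offset 4 + 4 + 1 + 2 = 11 and occupies 4 bytes.
Bytes at offsets 11..14: 89 43 1C 94.
Big-endian: lowest address holds the most-significant byte.
The bytes are already most-significant first: 0x89431C94.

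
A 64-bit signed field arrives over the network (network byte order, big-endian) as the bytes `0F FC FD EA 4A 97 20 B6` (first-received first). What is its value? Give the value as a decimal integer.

In big-endian order the high byte comes first in memory.
The bytes are already most-significant first: 0x0FFCFDEA4A9720B6.
0x0FFCFDEA4A9720B6 = 1152074787415597238.

1152074787415597238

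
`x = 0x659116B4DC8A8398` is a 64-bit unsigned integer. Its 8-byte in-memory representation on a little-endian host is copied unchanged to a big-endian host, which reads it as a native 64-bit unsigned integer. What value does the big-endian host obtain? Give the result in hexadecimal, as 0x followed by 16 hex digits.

0x98838ADCB4169165

Stored little-endian, the bytes at ascending addresses are 98 83 8A DC B4 16 91 65.
Read back as big-endian, the last byte is least significant, giving 0x98838ADCB4169165.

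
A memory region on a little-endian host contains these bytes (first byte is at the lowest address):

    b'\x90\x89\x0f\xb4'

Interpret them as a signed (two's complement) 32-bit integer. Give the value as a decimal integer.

Little-endian: lowest address holds the least-significant byte.
Reassemble most-significant byte first: B4 0F 89 90 → 0xB40F8990.
Top bit is set, so as a signed 32-bit value this is 0xB40F8990 − 2^32 = -1274050160.

-1274050160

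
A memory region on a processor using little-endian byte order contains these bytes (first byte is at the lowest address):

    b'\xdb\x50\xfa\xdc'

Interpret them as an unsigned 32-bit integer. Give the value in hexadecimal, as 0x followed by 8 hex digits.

0xDCFA50DB

Little-endian: lowest address holds the least-significant byte.
Reassemble most-significant byte first: DC FA 50 DB → 0xDCFA50DB.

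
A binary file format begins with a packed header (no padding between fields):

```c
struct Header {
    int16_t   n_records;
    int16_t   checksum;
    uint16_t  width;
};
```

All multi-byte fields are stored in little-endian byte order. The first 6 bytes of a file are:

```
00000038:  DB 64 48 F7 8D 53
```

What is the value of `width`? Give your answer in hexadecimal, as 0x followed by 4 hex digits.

`width` follows `n_records` (2 B), `checksum` (2 B), so it starts at offset 2 + 2 = 4 and occupies 2 bytes.
Bytes at offsets 4..5: 8D 53.
In little-endian order the low byte comes first in memory.
Reassemble most-significant byte first: 53 8D → 0x538D.

0x538D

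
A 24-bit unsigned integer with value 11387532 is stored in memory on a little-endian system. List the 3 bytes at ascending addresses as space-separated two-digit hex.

8C C2 AD

11387532 in hexadecimal, padded to 24 bits, is 0xADC28C.
Split into bytes (most-significant first): AD C2 8C.
In little-endian order the low byte comes first in memory.
So at ascending addresses the bytes are 8C C2 AD.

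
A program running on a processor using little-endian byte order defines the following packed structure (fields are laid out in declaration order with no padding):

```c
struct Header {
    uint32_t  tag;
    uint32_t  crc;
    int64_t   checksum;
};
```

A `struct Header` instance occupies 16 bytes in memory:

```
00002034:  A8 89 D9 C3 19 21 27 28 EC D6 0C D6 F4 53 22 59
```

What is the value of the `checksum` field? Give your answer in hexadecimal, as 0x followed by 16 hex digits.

0x592253F4D60CD6EC

`checksum` follows `tag` (4 B), `crc` (4 B), so it starts at offset 4 + 4 = 8 and occupies 8 bytes.
Bytes at offsets 8..15: EC D6 0C D6 F4 53 22 59.
In little-endian order the low byte comes first in memory.
Reassemble most-significant byte first: 59 22 53 F4 D6 0C D6 EC → 0x592253F4D60CD6EC.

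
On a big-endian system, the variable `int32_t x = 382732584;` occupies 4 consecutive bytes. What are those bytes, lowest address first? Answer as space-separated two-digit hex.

382732584 in hexadecimal, padded to 32 bits, is 0x16D00928.
Split into bytes (most-significant first): 16 D0 09 28.
In big-endian order the high byte comes first in memory.
So the memory order matches the most-significant-first order: 16 D0 09 28.

16 D0 09 28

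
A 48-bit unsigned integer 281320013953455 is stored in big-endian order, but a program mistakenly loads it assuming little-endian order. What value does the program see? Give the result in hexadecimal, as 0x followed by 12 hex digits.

0xAFF97FEBDBFF

281320013953455 in 48-bit hexadecimal is 0xFFDBEB7FF9AF.
Stored big-endian, the bytes at ascending addresses are FF DB EB 7F F9 AF.
Read back as little-endian, the first byte is least significant, giving 0xAFF97FEBDBFF.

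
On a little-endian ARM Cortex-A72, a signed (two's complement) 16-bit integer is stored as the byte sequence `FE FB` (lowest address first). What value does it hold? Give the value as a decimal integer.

Little-endian: lowest address holds the least-significant byte.
Reassemble most-significant byte first: FB FE → 0xFBFE.
Top bit is set, so as a signed 16-bit value this is 0xFBFE − 2^16 = -1026.

-1026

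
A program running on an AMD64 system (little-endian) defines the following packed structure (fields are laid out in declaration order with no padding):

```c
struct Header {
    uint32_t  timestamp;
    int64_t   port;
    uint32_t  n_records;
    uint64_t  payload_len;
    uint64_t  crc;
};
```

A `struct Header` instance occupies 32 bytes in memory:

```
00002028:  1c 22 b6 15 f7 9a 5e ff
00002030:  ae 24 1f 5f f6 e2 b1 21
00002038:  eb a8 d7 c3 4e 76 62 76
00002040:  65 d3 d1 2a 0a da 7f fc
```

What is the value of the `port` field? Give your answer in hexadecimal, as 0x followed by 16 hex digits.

0x5F1F24AEFF5E9AF7

`port` follows `timestamp` (4 bytes), so it starts at byte offset 4 and occupies 8 bytes.
Bytes at offsets 4..11: F7 9A 5E FF AE 24 1F 5F.
Little-endian: lowest address holds the least-significant byte.
Reassemble most-significant byte first: 5F 1F 24 AE FF 5E 9A F7 → 0x5F1F24AEFF5E9AF7.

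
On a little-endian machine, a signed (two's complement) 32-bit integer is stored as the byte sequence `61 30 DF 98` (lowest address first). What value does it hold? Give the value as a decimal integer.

-1730203551

Little-endian: lowest address holds the least-significant byte.
Reassemble most-significant byte first: 98 DF 30 61 → 0x98DF3061.
Top bit is set, so as a signed 32-bit value this is 0x98DF3061 − 2^32 = -1730203551.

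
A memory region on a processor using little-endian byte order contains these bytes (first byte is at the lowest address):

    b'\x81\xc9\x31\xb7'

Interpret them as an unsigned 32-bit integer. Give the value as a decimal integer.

3073493377

Little-endian stores the least-significant byte at the lowest address.
Reassemble most-significant byte first: B7 31 C9 81 → 0xB731C981.
0xB731C981 = 3073493377.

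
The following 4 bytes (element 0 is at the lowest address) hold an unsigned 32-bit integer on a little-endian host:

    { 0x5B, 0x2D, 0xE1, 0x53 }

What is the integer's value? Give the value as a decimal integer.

1407266139

In little-endian order the low byte comes first in memory.
Reassemble most-significant byte first: 53 E1 2D 5B → 0x53E12D5B.
0x53E12D5B = 1407266139.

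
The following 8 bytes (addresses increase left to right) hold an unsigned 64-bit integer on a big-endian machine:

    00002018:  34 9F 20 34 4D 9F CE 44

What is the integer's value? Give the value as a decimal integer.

3791784820281953860

Big-endian: lowest address holds the most-significant byte.
The bytes are already most-significant first: 0x349F20344D9FCE44.
0x349F20344D9FCE44 = 3791784820281953860.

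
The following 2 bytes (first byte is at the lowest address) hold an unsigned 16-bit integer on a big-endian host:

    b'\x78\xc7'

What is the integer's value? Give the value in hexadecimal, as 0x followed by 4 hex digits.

0x78C7

In big-endian order the high byte comes first in memory.
The bytes are already most-significant first: 0x78C7.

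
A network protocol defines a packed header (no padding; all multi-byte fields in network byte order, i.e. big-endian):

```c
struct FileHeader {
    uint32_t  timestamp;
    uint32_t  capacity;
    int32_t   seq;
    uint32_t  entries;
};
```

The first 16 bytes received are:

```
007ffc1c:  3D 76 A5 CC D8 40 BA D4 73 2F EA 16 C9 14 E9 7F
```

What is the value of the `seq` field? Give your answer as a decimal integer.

`seq` follows `timestamp` (4 B), `capacity` (4 B), so it starts at offset 4 + 4 = 8 and occupies 4 bytes.
Bytes at offsets 8..11: 73 2F EA 16.
Big-endian: lowest address holds the most-significant byte.
The bytes are already most-significant first: 0x732FEA16.
0x732FEA16 = 1932519958.

1932519958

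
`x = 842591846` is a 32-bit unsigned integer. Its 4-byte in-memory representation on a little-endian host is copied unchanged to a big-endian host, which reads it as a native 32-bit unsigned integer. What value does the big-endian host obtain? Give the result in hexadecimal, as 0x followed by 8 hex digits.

842591846 in 32-bit hexadecimal is 0x3238EE66.
Stored little-endian, the bytes at ascending addresses are 66 EE 38 32.
Read back as big-endian, the last byte is least significant, giving 0x66EE3832.

0x66EE3832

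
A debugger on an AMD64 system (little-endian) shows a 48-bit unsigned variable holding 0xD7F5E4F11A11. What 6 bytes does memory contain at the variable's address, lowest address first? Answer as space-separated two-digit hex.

Split into bytes (most-significant first): D7 F5 E4 F1 1A 11.
In little-endian order the low byte comes first in memory.
So at ascending addresses the bytes are 11 1A F1 E4 F5 D7.

11 1A F1 E4 F5 D7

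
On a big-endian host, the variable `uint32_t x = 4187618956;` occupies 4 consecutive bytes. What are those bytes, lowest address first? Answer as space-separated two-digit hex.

4187618956 in hexadecimal, padded to 32 bits, is 0xF999FE8C.
Split into bytes (most-significant first): F9 99 FE 8C.
Big-endian stores the most-significant byte at the lowest address.
So the memory order matches the most-significant-first order: F9 99 FE 8C.

F9 99 FE 8C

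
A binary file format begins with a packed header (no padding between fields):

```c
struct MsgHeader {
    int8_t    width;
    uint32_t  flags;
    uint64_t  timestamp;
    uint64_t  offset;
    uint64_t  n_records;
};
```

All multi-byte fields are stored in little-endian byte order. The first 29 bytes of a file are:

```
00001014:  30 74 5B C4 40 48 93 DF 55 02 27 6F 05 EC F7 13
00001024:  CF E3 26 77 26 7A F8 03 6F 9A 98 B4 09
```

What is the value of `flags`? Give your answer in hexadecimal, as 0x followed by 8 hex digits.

`flags` follows `width` (1 byte), so it starts at byte offset 1 and occupies 4 bytes.
Bytes at offsets 1..4: 74 5B C4 40.
In little-endian order the low byte comes first in memory.
Reassemble most-significant byte first: 40 C4 5B 74 → 0x40C45B74.

0x40C45B74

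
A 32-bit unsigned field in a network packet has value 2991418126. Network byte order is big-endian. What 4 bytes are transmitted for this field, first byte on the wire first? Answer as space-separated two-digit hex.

2991418126 in hexadecimal, padded to 32 bits, is 0xB24D6B0E.
Split into bytes (most-significant first): B2 4D 6B 0E.
In big-endian order the high byte comes first in memory.
So the memory order matches the most-significant-first order: B2 4D 6B 0E.

B2 4D 6B 0E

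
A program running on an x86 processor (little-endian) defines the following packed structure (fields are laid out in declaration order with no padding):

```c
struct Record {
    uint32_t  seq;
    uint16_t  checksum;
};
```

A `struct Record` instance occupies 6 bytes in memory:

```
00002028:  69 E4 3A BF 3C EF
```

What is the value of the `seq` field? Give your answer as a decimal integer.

`seq` is the first field, at byte offset 0, occupying 4 bytes.
Bytes at offsets 0..3: 69 E4 3A BF.
In little-endian order the low byte comes first in memory.
Reassemble most-significant byte first: BF 3A E4 69 → 0xBF3AE469.
0xBF3AE469 = 3208307817.

3208307817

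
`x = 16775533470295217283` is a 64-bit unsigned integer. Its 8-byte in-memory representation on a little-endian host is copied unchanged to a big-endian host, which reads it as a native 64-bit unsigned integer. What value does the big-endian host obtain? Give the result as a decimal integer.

9463364118370766568

16775533470295217283 in 64-bit hexadecimal is 0xE8CEAACF869F5483.
Stored little-endian, the bytes at ascending addresses are 83 54 9F 86 CF AA CE E8.
Read back as big-endian, the last byte is least significant, giving 0x83549F86CFAACEE8.
0x83549F86CFAACEE8 = 9463364118370766568.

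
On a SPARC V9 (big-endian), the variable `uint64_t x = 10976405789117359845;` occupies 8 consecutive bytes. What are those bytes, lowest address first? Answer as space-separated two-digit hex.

98 54 06 E8 E2 E1 A6 E5

10976405789117359845 in hexadecimal, padded to 64 bits, is 0x985406E8E2E1A6E5.
Split into bytes (most-significant first): 98 54 06 E8 E2 E1 A6 E5.
Big-endian: lowest address holds the most-significant byte.
So the memory order matches the most-significant-first order: 98 54 06 E8 E2 E1 A6 E5.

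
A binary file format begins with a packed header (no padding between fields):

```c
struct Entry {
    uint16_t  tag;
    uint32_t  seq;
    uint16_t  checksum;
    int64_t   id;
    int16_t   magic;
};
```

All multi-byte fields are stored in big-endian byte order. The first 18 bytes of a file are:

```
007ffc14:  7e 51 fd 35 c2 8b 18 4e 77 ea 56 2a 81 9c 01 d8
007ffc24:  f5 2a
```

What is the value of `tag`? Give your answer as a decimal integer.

32337

`tag` is the first field, at byte offset 0, occupying 2 bytes.
Bytes at offsets 0..1: 7E 51.
In big-endian order the high byte comes first in memory.
The bytes are already most-significant first: 0x7E51.
0x7E51 = 32337.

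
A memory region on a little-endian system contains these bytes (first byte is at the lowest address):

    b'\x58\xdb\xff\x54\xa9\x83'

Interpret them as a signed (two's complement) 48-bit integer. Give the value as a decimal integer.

Little-endian stores the least-significant byte at the lowest address.
Reassemble most-significant byte first: 83 A9 54 FF DB 58 → 0x83A954FFDB58.
Top bit is set, so as a signed 48-bit value this is 0x83A954FFDB58 − 2^48 = -136711677945000.

-136711677945000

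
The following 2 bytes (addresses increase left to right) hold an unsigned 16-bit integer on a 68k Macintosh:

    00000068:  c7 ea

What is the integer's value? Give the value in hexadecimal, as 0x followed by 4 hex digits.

0xC7EA

Big-endian: lowest address holds the most-significant byte.
The bytes are already most-significant first: 0xC7EA.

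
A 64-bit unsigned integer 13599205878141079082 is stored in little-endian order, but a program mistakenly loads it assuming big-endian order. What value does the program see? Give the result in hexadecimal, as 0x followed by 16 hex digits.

13599205878141079082 in 64-bit hexadecimal is 0xBCBA15B1CA00CE2A.
Stored little-endian, the bytes at ascending addresses are 2A CE 00 CA B1 15 BA BC.
Read back as big-endian, the last byte is least significant, giving 0x2ACE00CAB115BABC.

0x2ACE00CAB115BABC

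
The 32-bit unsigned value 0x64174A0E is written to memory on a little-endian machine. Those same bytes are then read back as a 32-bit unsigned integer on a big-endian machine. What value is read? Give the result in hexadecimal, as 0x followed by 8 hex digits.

Stored little-endian, the bytes at ascending addresses are 0E 4A 17 64.
Read back as big-endian, the last byte is least significant, giving 0x0E4A1764.

0x0E4A1764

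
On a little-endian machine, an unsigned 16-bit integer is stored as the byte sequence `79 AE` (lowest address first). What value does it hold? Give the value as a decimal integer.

44665

In little-endian order the low byte comes first in memory.
Reassemble most-significant byte first: AE 79 → 0xAE79.
0xAE79 = 44665.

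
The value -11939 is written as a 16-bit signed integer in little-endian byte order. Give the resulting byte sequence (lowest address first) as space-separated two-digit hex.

5D D1

Two's complement of -11939 in 16 bits: 11939 = 0x2EA3; invert → 0xD15C; add 1 → 0xD15D.
Split into bytes (most-significant first): D1 5D.
In little-endian order the low byte comes first in memory.
So at ascending addresses the bytes are 5D D1.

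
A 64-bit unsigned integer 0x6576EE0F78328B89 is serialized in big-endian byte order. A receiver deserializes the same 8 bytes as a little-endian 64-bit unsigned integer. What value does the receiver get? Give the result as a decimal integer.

Stored big-endian, the bytes at ascending addresses are 65 76 EE 0F 78 32 8B 89.
Read back as little-endian, the first byte is least significant, giving 0x898B32780FEE7665.
0x898B32780FEE7665 = 9911070896203658853.

9911070896203658853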